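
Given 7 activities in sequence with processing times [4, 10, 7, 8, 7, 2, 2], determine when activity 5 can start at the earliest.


Activity 5 starts after activities 1 through 4 complete.
Predecessor durations: [4, 10, 7, 8]
ES = 4 + 10 + 7 + 8 = 29

29


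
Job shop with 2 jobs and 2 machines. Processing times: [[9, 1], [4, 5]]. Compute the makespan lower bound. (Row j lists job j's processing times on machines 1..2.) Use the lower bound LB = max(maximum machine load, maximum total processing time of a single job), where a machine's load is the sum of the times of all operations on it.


Machine loads:
  Machine 1: 9 + 4 = 13
  Machine 2: 1 + 5 = 6
Max machine load = 13
Job totals:
  Job 1: 10
  Job 2: 9
Max job total = 10
Lower bound = max(13, 10) = 13

13


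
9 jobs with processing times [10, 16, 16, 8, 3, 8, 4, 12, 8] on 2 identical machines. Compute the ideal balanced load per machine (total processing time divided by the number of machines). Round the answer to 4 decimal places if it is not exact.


Total processing time = 10 + 16 + 16 + 8 + 3 + 8 + 4 + 12 + 8 = 85
Number of machines = 2
Ideal balanced load = 85 / 2 = 42.5

42.5


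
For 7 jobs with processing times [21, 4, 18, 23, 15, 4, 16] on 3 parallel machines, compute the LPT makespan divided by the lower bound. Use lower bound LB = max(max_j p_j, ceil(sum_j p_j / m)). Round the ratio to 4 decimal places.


LPT order: [23, 21, 18, 16, 15, 4, 4]
Machine loads after assignment: [31, 36, 34]
LPT makespan = 36
Lower bound = max(max_job, ceil(total/3)) = max(23, 34) = 34
Ratio = 36 / 34 = 1.0588

1.0588


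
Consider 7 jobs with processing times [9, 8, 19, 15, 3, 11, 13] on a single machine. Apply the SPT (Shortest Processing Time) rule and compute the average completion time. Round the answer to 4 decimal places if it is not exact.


Sort jobs by processing time (SPT order): [3, 8, 9, 11, 13, 15, 19]
Compute completion times sequentially:
  Job 1: processing = 3, completes at 3
  Job 2: processing = 8, completes at 11
  Job 3: processing = 9, completes at 20
  Job 4: processing = 11, completes at 31
  Job 5: processing = 13, completes at 44
  Job 6: processing = 15, completes at 59
  Job 7: processing = 19, completes at 78
Sum of completion times = 246
Average completion time = 246/7 = 35.1429

35.1429


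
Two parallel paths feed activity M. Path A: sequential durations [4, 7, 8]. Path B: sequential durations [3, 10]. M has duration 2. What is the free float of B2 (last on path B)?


ES(B2) = sum of predecessors on chain B = 3
EF(B2) = ES + duration = 3 + 10 = 13
Successor of B2 is M. ES(M) = max(sum(A), sum(B)) = max(19, 13) = 19
Free float = ES(successor) - EF(current) = 19 - 13 = 6

6


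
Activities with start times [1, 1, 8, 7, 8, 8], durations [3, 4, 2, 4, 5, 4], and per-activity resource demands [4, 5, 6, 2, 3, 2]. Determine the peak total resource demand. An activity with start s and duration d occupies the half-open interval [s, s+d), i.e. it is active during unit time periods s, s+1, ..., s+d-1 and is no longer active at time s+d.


Each activity i is active on [start_i, start_i + duration_i).
Compute total resource usage per time slot:
  t=0: active resources = [], total = 0
  t=1: active resources = [4, 5], total = 9
  t=2: active resources = [4, 5], total = 9
  t=3: active resources = [4, 5], total = 9
  t=4: active resources = [5], total = 5
  t=5: active resources = [], total = 0
  t=6: active resources = [], total = 0
  t=7: active resources = [2], total = 2
  t=8: active resources = [6, 2, 3, 2], total = 13
  t=9: active resources = [6, 2, 3, 2], total = 13
  t=10: active resources = [2, 3, 2], total = 7
  t=11: active resources = [3, 2], total = 5
  t=12: active resources = [3], total = 3
Peak resource demand = 13

13


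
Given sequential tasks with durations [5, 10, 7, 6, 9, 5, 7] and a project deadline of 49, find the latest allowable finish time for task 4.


LF(activity 4) = deadline - sum of successor durations
Successors: activities 5 through 7 with durations [9, 5, 7]
Sum of successor durations = 21
LF = 49 - 21 = 28

28


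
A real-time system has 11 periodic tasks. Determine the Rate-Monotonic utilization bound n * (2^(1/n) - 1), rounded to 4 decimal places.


Compute 2^(1/11) = 1.0650410894
Subtract 1: 1.0650410894 - 1 = 0.0650410894
Multiply by n: 11 * 0.0650410894 = 0.7154519834
Round to 4 dp: 0.7155

0.7155


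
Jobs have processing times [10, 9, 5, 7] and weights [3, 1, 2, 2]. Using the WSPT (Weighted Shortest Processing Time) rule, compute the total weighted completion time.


Compute p/w ratios and sort ascending (WSPT): [(5, 2), (10, 3), (7, 2), (9, 1)]
Compute weighted completion times:
  Job (p=5,w=2): C=5, w*C=2*5=10
  Job (p=10,w=3): C=15, w*C=3*15=45
  Job (p=7,w=2): C=22, w*C=2*22=44
  Job (p=9,w=1): C=31, w*C=1*31=31
Total weighted completion time = 130

130


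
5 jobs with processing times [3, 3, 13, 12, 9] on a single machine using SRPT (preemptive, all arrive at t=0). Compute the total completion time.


Since all jobs arrive at t=0, SRPT equals SPT ordering.
SPT order: [3, 3, 9, 12, 13]
Completion times:
  Job 1: p=3, C=3
  Job 2: p=3, C=6
  Job 3: p=9, C=15
  Job 4: p=12, C=27
  Job 5: p=13, C=40
Total completion time = 3 + 6 + 15 + 27 + 40 = 91

91


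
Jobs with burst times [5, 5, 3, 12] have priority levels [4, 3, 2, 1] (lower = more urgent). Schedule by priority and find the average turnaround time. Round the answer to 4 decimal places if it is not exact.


Sort by priority (ascending = highest first):
Order: [(1, 12), (2, 3), (3, 5), (4, 5)]
Completion times:
  Priority 1, burst=12, C=12
  Priority 2, burst=3, C=15
  Priority 3, burst=5, C=20
  Priority 4, burst=5, C=25
Average turnaround = 72/4 = 18.0

18.0


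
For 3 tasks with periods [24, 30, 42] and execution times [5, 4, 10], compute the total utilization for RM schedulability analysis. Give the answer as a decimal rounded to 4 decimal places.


Compute individual utilizations (exact fractions):
  Task 1: C/T = 5/24 (approx. 0.2083)
  Task 2: C/T = 4/30 = 2/15 (approx. 0.1333)
  Task 3: C/T = 10/42 = 5/21 (approx. 0.2381)
Total utilization U = 5/24 + 2/15 + 5/21 = 487/840
Rounded to 4 decimal places: U = 0.5798
RM (Liu & Layland) bound for 3 tasks = 0.779763; compare with U = 487/840 (approx. 0.579762)
U <= bound, so schedulable by RM sufficient condition.

0.5798


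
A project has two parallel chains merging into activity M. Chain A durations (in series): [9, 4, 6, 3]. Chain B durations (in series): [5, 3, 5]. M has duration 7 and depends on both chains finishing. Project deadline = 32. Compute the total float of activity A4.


Forward pass: ES(A4) = sum of predecessors on chain A = 19
EF = ES + duration = 19 + 3 = 22
Backward pass: LF(M) = deadline = 32; LS(M) = 32 - 7 = 25
LF(A4) = LS(M) - sum(successors on chain A) = 25 - 0 = 25
LS = LF - duration = 25 - 3 = 22
Total float = LS - ES = 22 - 19 = 3

3


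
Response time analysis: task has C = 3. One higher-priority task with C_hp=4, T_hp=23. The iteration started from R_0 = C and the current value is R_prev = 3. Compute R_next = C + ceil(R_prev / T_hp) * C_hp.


R_next = C + ceil(R_prev / T_hp) * C_hp
ceil(3 / 23) = ceil(0.1304) = 1
Interference = 1 * 4 = 4
R_next = 3 + 4 = 7

7


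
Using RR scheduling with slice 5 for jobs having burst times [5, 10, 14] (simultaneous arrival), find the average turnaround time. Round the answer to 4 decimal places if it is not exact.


Time quantum = 5
Execution trace:
  J1 runs 5 units, time = 5
  J2 runs 5 units, time = 10
  J3 runs 5 units, time = 15
  J2 runs 5 units, time = 20
  J3 runs 5 units, time = 25
  J3 runs 4 units, time = 29
Finish times: [5, 20, 29]
Average turnaround = 54/3 = 18.0

18.0


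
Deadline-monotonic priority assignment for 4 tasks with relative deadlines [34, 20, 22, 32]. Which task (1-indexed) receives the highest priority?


Sort tasks by relative deadline (ascending):
  Task 2: deadline = 20
  Task 3: deadline = 22
  Task 4: deadline = 32
  Task 1: deadline = 34
Priority order (highest first): [2, 3, 4, 1]
Highest priority task = 2

2


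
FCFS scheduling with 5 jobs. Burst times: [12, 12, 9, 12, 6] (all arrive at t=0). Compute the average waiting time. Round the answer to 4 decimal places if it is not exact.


FCFS order (as given): [12, 12, 9, 12, 6]
Waiting times:
  Job 1: wait = 0
  Job 2: wait = 12
  Job 3: wait = 24
  Job 4: wait = 33
  Job 5: wait = 45
Sum of waiting times = 114
Average waiting time = 114/5 = 22.8

22.8


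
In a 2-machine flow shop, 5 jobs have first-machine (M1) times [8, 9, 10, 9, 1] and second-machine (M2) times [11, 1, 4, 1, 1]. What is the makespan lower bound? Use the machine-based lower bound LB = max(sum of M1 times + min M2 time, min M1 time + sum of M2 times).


LB1 = sum(M1 times) + min(M2 times) = 37 + 1 = 38
LB2 = min(M1 times) + sum(M2 times) = 1 + 18 = 19
Lower bound = max(LB1, LB2) = max(38, 19) = 38

38


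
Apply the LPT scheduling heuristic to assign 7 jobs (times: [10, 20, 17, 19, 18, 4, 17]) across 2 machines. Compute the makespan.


Sort jobs in decreasing order (LPT): [20, 19, 18, 17, 17, 10, 4]
Assign each job to the least loaded machine:
  Machine 1: jobs [20, 17, 17], load = 54
  Machine 2: jobs [19, 18, 10, 4], load = 51
Makespan = max load = 54

54


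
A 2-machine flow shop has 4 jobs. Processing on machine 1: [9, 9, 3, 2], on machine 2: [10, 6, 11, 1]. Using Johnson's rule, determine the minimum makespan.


Apply Johnson's rule:
  Group 1 (a <= b): [(3, 3, 11), (1, 9, 10)]
  Group 2 (a > b): [(2, 9, 6), (4, 2, 1)]
Optimal job order: [3, 1, 2, 4]
Schedule:
  Job 3: M1 done at 3, M2 done at 14
  Job 1: M1 done at 12, M2 done at 24
  Job 2: M1 done at 21, M2 done at 30
  Job 4: M1 done at 23, M2 done at 31
Makespan = 31

31


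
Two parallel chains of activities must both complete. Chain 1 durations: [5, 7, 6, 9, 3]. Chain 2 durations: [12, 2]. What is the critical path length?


Path A total = 5 + 7 + 6 + 9 + 3 = 30
Path B total = 12 + 2 = 14
Critical path = longest path = max(30, 14) = 30

30


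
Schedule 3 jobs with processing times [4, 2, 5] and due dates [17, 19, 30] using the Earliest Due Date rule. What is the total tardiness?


Sort by due date (EDD order): [(4, 17), (2, 19), (5, 30)]
Compute completion times and tardiness:
  Job 1: p=4, d=17, C=4, tardiness=max(0,4-17)=0
  Job 2: p=2, d=19, C=6, tardiness=max(0,6-19)=0
  Job 3: p=5, d=30, C=11, tardiness=max(0,11-30)=0
Total tardiness = 0

0


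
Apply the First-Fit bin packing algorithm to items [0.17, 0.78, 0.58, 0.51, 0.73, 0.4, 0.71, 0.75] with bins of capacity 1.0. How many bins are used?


Place items sequentially using First-Fit:
  Item 0.17 -> new Bin 1
  Item 0.78 -> Bin 1 (now 0.95)
  Item 0.58 -> new Bin 2
  Item 0.51 -> new Bin 3
  Item 0.73 -> new Bin 4
  Item 0.4 -> Bin 2 (now 0.98)
  Item 0.71 -> new Bin 5
  Item 0.75 -> new Bin 6
Total bins used = 6

6


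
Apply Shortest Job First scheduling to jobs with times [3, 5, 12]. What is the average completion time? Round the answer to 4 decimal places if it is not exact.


SJF order (ascending): [3, 5, 12]
Completion times:
  Job 1: burst=3, C=3
  Job 2: burst=5, C=8
  Job 3: burst=12, C=20
Average completion = 31/3 = 10.3333

10.3333


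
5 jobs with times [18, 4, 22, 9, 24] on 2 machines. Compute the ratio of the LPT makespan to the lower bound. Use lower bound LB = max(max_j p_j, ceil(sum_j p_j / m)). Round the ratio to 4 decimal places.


LPT order: [24, 22, 18, 9, 4]
Machine loads after assignment: [37, 40]
LPT makespan = 40
Lower bound = max(max_job, ceil(total/2)) = max(24, 39) = 39
Ratio = 40 / 39 = 1.0256

1.0256


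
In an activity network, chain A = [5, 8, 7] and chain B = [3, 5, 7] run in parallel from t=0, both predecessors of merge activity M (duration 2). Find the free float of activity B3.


ES(B3) = sum of predecessors on chain B = 8
EF(B3) = ES + duration = 8 + 7 = 15
Successor of B3 is M. ES(M) = max(sum(A), sum(B)) = max(20, 15) = 20
Free float = ES(successor) - EF(current) = 20 - 15 = 5

5


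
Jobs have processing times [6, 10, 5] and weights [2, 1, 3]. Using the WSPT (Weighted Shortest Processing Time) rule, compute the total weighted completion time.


Compute p/w ratios and sort ascending (WSPT): [(5, 3), (6, 2), (10, 1)]
Compute weighted completion times:
  Job (p=5,w=3): C=5, w*C=3*5=15
  Job (p=6,w=2): C=11, w*C=2*11=22
  Job (p=10,w=1): C=21, w*C=1*21=21
Total weighted completion time = 58

58


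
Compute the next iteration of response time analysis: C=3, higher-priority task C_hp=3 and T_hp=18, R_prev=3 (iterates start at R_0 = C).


R_next = C + ceil(R_prev / T_hp) * C_hp
ceil(3 / 18) = ceil(0.1667) = 1
Interference = 1 * 3 = 3
R_next = 3 + 3 = 6

6


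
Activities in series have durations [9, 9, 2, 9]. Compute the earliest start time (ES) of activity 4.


Activity 4 starts after activities 1 through 3 complete.
Predecessor durations: [9, 9, 2]
ES = 9 + 9 + 2 = 20

20


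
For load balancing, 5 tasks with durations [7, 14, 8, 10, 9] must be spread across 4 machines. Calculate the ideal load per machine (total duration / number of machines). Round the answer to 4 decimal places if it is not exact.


Total processing time = 7 + 14 + 8 + 10 + 9 = 48
Number of machines = 4
Ideal balanced load = 48 / 4 = 12.0

12.0


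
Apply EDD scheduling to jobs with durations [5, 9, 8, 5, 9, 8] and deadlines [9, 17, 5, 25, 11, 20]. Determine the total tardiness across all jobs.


Sort by due date (EDD order): [(8, 5), (5, 9), (9, 11), (9, 17), (8, 20), (5, 25)]
Compute completion times and tardiness:
  Job 1: p=8, d=5, C=8, tardiness=max(0,8-5)=3
  Job 2: p=5, d=9, C=13, tardiness=max(0,13-9)=4
  Job 3: p=9, d=11, C=22, tardiness=max(0,22-11)=11
  Job 4: p=9, d=17, C=31, tardiness=max(0,31-17)=14
  Job 5: p=8, d=20, C=39, tardiness=max(0,39-20)=19
  Job 6: p=5, d=25, C=44, tardiness=max(0,44-25)=19
Total tardiness = 70

70


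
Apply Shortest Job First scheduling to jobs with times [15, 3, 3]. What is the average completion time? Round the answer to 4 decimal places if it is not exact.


SJF order (ascending): [3, 3, 15]
Completion times:
  Job 1: burst=3, C=3
  Job 2: burst=3, C=6
  Job 3: burst=15, C=21
Average completion = 30/3 = 10.0

10.0


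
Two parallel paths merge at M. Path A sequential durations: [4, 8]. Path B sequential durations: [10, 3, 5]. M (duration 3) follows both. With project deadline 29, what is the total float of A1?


Forward pass: ES(A1) = sum of predecessors on chain A = 0
EF = ES + duration = 0 + 4 = 4
Backward pass: LF(M) = deadline = 29; LS(M) = 29 - 3 = 26
LF(A1) = LS(M) - sum(successors on chain A) = 26 - 8 = 18
LS = LF - duration = 18 - 4 = 14
Total float = LS - ES = 14 - 0 = 14

14


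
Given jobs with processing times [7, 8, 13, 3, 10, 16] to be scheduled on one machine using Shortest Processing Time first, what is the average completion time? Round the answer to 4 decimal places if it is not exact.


Sort jobs by processing time (SPT order): [3, 7, 8, 10, 13, 16]
Compute completion times sequentially:
  Job 1: processing = 3, completes at 3
  Job 2: processing = 7, completes at 10
  Job 3: processing = 8, completes at 18
  Job 4: processing = 10, completes at 28
  Job 5: processing = 13, completes at 41
  Job 6: processing = 16, completes at 57
Sum of completion times = 157
Average completion time = 157/6 = 26.1667

26.1667


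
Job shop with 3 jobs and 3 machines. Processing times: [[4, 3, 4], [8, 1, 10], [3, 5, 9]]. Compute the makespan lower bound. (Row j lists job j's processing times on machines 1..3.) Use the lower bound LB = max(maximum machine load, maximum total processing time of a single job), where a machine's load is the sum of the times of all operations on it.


Machine loads:
  Machine 1: 4 + 8 + 3 = 15
  Machine 2: 3 + 1 + 5 = 9
  Machine 3: 4 + 10 + 9 = 23
Max machine load = 23
Job totals:
  Job 1: 11
  Job 2: 19
  Job 3: 17
Max job total = 19
Lower bound = max(23, 19) = 23

23


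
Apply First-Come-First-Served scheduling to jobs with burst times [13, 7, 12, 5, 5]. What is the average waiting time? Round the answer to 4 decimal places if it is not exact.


FCFS order (as given): [13, 7, 12, 5, 5]
Waiting times:
  Job 1: wait = 0
  Job 2: wait = 13
  Job 3: wait = 20
  Job 4: wait = 32
  Job 5: wait = 37
Sum of waiting times = 102
Average waiting time = 102/5 = 20.4

20.4


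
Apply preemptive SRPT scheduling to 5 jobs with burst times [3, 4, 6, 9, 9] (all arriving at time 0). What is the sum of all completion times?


Since all jobs arrive at t=0, SRPT equals SPT ordering.
SPT order: [3, 4, 6, 9, 9]
Completion times:
  Job 1: p=3, C=3
  Job 2: p=4, C=7
  Job 3: p=6, C=13
  Job 4: p=9, C=22
  Job 5: p=9, C=31
Total completion time = 3 + 7 + 13 + 22 + 31 = 76

76


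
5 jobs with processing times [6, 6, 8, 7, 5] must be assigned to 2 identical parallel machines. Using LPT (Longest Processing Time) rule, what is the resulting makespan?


Sort jobs in decreasing order (LPT): [8, 7, 6, 6, 5]
Assign each job to the least loaded machine:
  Machine 1: jobs [8, 6], load = 14
  Machine 2: jobs [7, 6, 5], load = 18
Makespan = max load = 18

18


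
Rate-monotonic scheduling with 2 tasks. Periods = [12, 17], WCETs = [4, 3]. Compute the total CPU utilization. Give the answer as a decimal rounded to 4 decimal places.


Compute individual utilizations (exact fractions):
  Task 1: C/T = 4/12 = 1/3 (approx. 0.3333)
  Task 2: C/T = 3/17 (approx. 0.1765)
Total utilization U = 1/3 + 3/17 = 26/51
Rounded to 4 decimal places: U = 0.5098
RM (Liu & Layland) bound for 2 tasks = 0.828427; compare with U = 26/51 (approx. 0.509804)
U <= bound, so schedulable by RM sufficient condition.

0.5098


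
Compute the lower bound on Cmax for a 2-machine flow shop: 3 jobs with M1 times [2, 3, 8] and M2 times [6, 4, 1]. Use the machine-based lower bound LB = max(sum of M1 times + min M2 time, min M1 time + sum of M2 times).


LB1 = sum(M1 times) + min(M2 times) = 13 + 1 = 14
LB2 = min(M1 times) + sum(M2 times) = 2 + 11 = 13
Lower bound = max(LB1, LB2) = max(14, 13) = 14

14


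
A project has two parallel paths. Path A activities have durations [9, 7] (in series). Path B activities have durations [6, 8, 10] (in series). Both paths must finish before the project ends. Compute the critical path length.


Path A total = 9 + 7 = 16
Path B total = 6 + 8 + 10 = 24
Critical path = longest path = max(16, 24) = 24

24


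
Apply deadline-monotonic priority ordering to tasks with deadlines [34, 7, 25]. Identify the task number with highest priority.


Sort tasks by relative deadline (ascending):
  Task 2: deadline = 7
  Task 3: deadline = 25
  Task 1: deadline = 34
Priority order (highest first): [2, 3, 1]
Highest priority task = 2

2


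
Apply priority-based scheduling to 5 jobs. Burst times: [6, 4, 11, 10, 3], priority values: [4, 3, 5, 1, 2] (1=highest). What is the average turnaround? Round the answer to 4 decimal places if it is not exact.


Sort by priority (ascending = highest first):
Order: [(1, 10), (2, 3), (3, 4), (4, 6), (5, 11)]
Completion times:
  Priority 1, burst=10, C=10
  Priority 2, burst=3, C=13
  Priority 3, burst=4, C=17
  Priority 4, burst=6, C=23
  Priority 5, burst=11, C=34
Average turnaround = 97/5 = 19.4

19.4


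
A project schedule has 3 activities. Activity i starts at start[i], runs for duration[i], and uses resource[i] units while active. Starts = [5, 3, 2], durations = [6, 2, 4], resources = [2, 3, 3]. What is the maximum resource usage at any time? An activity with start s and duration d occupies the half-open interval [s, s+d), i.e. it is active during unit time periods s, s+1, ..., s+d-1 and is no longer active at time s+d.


Each activity i is active on [start_i, start_i + duration_i).
Compute total resource usage per time slot:
  t=0: active resources = [], total = 0
  t=1: active resources = [], total = 0
  t=2: active resources = [3], total = 3
  t=3: active resources = [3, 3], total = 6
  t=4: active resources = [3, 3], total = 6
  t=5: active resources = [2, 3], total = 5
  t=6: active resources = [2], total = 2
  t=7: active resources = [2], total = 2
  t=8: active resources = [2], total = 2
  t=9: active resources = [2], total = 2
  t=10: active resources = [2], total = 2
Peak resource demand = 6

6


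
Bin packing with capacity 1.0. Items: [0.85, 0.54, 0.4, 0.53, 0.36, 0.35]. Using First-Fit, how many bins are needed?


Place items sequentially using First-Fit:
  Item 0.85 -> new Bin 1
  Item 0.54 -> new Bin 2
  Item 0.4 -> Bin 2 (now 0.94)
  Item 0.53 -> new Bin 3
  Item 0.36 -> Bin 3 (now 0.89)
  Item 0.35 -> new Bin 4
Total bins used = 4

4


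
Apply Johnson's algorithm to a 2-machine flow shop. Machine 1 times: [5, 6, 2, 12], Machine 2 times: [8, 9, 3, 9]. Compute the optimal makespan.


Apply Johnson's rule:
  Group 1 (a <= b): [(3, 2, 3), (1, 5, 8), (2, 6, 9)]
  Group 2 (a > b): [(4, 12, 9)]
Optimal job order: [3, 1, 2, 4]
Schedule:
  Job 3: M1 done at 2, M2 done at 5
  Job 1: M1 done at 7, M2 done at 15
  Job 2: M1 done at 13, M2 done at 24
  Job 4: M1 done at 25, M2 done at 34
Makespan = 34

34


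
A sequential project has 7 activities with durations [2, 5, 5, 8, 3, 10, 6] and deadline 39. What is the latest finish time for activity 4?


LF(activity 4) = deadline - sum of successor durations
Successors: activities 5 through 7 with durations [3, 10, 6]
Sum of successor durations = 19
LF = 39 - 19 = 20

20


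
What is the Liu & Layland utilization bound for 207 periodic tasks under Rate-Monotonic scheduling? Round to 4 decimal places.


Compute 2^(1/207) = 1.0033541497
Subtract 1: 1.0033541497 - 1 = 0.0033541497
Multiply by n: 207 * 0.0033541497 = 0.6943089879
Round to 4 dp: 0.6943

0.6943


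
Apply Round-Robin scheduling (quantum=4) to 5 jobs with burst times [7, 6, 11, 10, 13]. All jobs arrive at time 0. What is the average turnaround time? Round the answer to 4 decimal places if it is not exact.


Time quantum = 4
Execution trace:
  J1 runs 4 units, time = 4
  J2 runs 4 units, time = 8
  J3 runs 4 units, time = 12
  J4 runs 4 units, time = 16
  J5 runs 4 units, time = 20
  J1 runs 3 units, time = 23
  J2 runs 2 units, time = 25
  J3 runs 4 units, time = 29
  J4 runs 4 units, time = 33
  J5 runs 4 units, time = 37
  J3 runs 3 units, time = 40
  J4 runs 2 units, time = 42
  J5 runs 4 units, time = 46
  J5 runs 1 units, time = 47
Finish times: [23, 25, 40, 42, 47]
Average turnaround = 177/5 = 35.4

35.4


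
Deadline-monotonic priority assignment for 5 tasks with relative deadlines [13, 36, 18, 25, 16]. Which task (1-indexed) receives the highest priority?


Sort tasks by relative deadline (ascending):
  Task 1: deadline = 13
  Task 5: deadline = 16
  Task 3: deadline = 18
  Task 4: deadline = 25
  Task 2: deadline = 36
Priority order (highest first): [1, 5, 3, 4, 2]
Highest priority task = 1

1


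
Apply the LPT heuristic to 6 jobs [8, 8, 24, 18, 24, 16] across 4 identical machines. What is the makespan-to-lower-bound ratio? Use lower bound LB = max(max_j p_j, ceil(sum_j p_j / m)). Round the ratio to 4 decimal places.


LPT order: [24, 24, 18, 16, 8, 8]
Machine loads after assignment: [24, 24, 26, 24]
LPT makespan = 26
Lower bound = max(max_job, ceil(total/4)) = max(24, 25) = 25
Ratio = 26 / 25 = 1.04

1.04


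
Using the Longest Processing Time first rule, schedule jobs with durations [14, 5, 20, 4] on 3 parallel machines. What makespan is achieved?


Sort jobs in decreasing order (LPT): [20, 14, 5, 4]
Assign each job to the least loaded machine:
  Machine 1: jobs [20], load = 20
  Machine 2: jobs [14], load = 14
  Machine 3: jobs [5, 4], load = 9
Makespan = max load = 20

20


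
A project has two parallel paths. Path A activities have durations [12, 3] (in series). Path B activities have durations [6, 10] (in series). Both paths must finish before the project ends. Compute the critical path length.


Path A total = 12 + 3 = 15
Path B total = 6 + 10 = 16
Critical path = longest path = max(15, 16) = 16

16


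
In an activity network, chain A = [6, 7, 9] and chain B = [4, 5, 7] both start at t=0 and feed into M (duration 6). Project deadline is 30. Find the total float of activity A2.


Forward pass: ES(A2) = sum of predecessors on chain A = 6
EF = ES + duration = 6 + 7 = 13
Backward pass: LF(M) = deadline = 30; LS(M) = 30 - 6 = 24
LF(A2) = LS(M) - sum(successors on chain A) = 24 - 9 = 15
LS = LF - duration = 15 - 7 = 8
Total float = LS - ES = 8 - 6 = 2

2


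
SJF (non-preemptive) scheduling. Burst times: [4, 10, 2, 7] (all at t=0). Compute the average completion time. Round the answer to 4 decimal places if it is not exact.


SJF order (ascending): [2, 4, 7, 10]
Completion times:
  Job 1: burst=2, C=2
  Job 2: burst=4, C=6
  Job 3: burst=7, C=13
  Job 4: burst=10, C=23
Average completion = 44/4 = 11.0

11.0


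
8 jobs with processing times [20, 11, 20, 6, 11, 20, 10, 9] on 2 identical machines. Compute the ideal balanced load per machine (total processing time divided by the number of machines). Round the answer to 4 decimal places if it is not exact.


Total processing time = 20 + 11 + 20 + 6 + 11 + 20 + 10 + 9 = 107
Number of machines = 2
Ideal balanced load = 107 / 2 = 53.5

53.5


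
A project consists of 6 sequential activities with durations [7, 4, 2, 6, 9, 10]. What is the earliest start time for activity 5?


Activity 5 starts after activities 1 through 4 complete.
Predecessor durations: [7, 4, 2, 6]
ES = 7 + 4 + 2 + 6 = 19

19


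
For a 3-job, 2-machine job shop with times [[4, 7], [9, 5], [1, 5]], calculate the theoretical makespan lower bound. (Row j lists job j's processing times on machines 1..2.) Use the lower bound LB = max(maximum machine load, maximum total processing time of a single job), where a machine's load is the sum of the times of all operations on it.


Machine loads:
  Machine 1: 4 + 9 + 1 = 14
  Machine 2: 7 + 5 + 5 = 17
Max machine load = 17
Job totals:
  Job 1: 11
  Job 2: 14
  Job 3: 6
Max job total = 14
Lower bound = max(17, 14) = 17

17


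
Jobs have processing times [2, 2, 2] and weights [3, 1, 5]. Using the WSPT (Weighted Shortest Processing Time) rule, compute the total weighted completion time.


Compute p/w ratios and sort ascending (WSPT): [(2, 5), (2, 3), (2, 1)]
Compute weighted completion times:
  Job (p=2,w=5): C=2, w*C=5*2=10
  Job (p=2,w=3): C=4, w*C=3*4=12
  Job (p=2,w=1): C=6, w*C=1*6=6
Total weighted completion time = 28

28


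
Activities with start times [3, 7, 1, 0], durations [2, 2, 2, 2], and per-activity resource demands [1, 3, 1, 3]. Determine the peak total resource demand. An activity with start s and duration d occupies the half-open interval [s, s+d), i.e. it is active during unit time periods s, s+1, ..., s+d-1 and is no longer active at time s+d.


Each activity i is active on [start_i, start_i + duration_i).
Compute total resource usage per time slot:
  t=0: active resources = [3], total = 3
  t=1: active resources = [1, 3], total = 4
  t=2: active resources = [1], total = 1
  t=3: active resources = [1], total = 1
  t=4: active resources = [1], total = 1
  t=5: active resources = [], total = 0
  t=6: active resources = [], total = 0
  t=7: active resources = [3], total = 3
  t=8: active resources = [3], total = 3
Peak resource demand = 4

4


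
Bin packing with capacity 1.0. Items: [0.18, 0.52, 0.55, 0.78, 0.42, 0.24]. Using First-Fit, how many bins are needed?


Place items sequentially using First-Fit:
  Item 0.18 -> new Bin 1
  Item 0.52 -> Bin 1 (now 0.7)
  Item 0.55 -> new Bin 2
  Item 0.78 -> new Bin 3
  Item 0.42 -> Bin 2 (now 0.97)
  Item 0.24 -> Bin 1 (now 0.94)
Total bins used = 3

3


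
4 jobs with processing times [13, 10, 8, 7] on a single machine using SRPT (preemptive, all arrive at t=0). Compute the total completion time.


Since all jobs arrive at t=0, SRPT equals SPT ordering.
SPT order: [7, 8, 10, 13]
Completion times:
  Job 1: p=7, C=7
  Job 2: p=8, C=15
  Job 3: p=10, C=25
  Job 4: p=13, C=38
Total completion time = 7 + 15 + 25 + 38 = 85

85


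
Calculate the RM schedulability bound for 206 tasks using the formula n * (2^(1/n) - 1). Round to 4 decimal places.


Compute 2^(1/206) = 1.0033704594
Subtract 1: 1.0033704594 - 1 = 0.0033704594
Multiply by n: 206 * 0.0033704594 = 0.6943146364
Round to 4 dp: 0.6943

0.6943


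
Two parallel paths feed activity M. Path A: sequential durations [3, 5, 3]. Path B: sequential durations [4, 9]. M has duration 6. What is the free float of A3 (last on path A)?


ES(A3) = sum of predecessors on chain A = 8
EF(A3) = ES + duration = 8 + 3 = 11
Successor of A3 is M. ES(M) = max(sum(A), sum(B)) = max(11, 13) = 13
Free float = ES(successor) - EF(current) = 13 - 11 = 2

2


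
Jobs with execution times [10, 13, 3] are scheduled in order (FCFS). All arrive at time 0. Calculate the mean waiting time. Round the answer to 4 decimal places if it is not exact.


FCFS order (as given): [10, 13, 3]
Waiting times:
  Job 1: wait = 0
  Job 2: wait = 10
  Job 3: wait = 23
Sum of waiting times = 33
Average waiting time = 33/3 = 11.0

11.0


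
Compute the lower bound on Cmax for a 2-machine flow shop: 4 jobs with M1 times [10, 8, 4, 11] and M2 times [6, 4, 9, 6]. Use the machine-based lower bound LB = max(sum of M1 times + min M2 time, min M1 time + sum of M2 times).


LB1 = sum(M1 times) + min(M2 times) = 33 + 4 = 37
LB2 = min(M1 times) + sum(M2 times) = 4 + 25 = 29
Lower bound = max(LB1, LB2) = max(37, 29) = 37

37


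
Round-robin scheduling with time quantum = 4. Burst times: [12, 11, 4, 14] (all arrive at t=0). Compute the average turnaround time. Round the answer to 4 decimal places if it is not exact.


Time quantum = 4
Execution trace:
  J1 runs 4 units, time = 4
  J2 runs 4 units, time = 8
  J3 runs 4 units, time = 12
  J4 runs 4 units, time = 16
  J1 runs 4 units, time = 20
  J2 runs 4 units, time = 24
  J4 runs 4 units, time = 28
  J1 runs 4 units, time = 32
  J2 runs 3 units, time = 35
  J4 runs 4 units, time = 39
  J4 runs 2 units, time = 41
Finish times: [32, 35, 12, 41]
Average turnaround = 120/4 = 30.0

30.0


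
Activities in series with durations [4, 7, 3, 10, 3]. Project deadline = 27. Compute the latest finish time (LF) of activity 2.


LF(activity 2) = deadline - sum of successor durations
Successors: activities 3 through 5 with durations [3, 10, 3]
Sum of successor durations = 16
LF = 27 - 16 = 11

11


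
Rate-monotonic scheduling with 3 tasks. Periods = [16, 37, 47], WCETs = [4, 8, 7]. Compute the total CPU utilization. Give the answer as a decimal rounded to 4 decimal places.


Compute individual utilizations (exact fractions):
  Task 1: C/T = 4/16 = 1/4 (approx. 0.25)
  Task 2: C/T = 8/37 (approx. 0.2162)
  Task 3: C/T = 7/47 (approx. 0.1489)
Total utilization U = 1/4 + 8/37 + 7/47 = 4279/6956
Rounded to 4 decimal places: U = 0.6152
RM (Liu & Layland) bound for 3 tasks = 0.779763; compare with U = 4279/6956 (approx. 0.615152)
U <= bound, so schedulable by RM sufficient condition.

0.6152


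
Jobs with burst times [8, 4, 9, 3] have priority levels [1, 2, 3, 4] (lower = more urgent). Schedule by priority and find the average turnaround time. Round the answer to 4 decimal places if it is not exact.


Sort by priority (ascending = highest first):
Order: [(1, 8), (2, 4), (3, 9), (4, 3)]
Completion times:
  Priority 1, burst=8, C=8
  Priority 2, burst=4, C=12
  Priority 3, burst=9, C=21
  Priority 4, burst=3, C=24
Average turnaround = 65/4 = 16.25

16.25


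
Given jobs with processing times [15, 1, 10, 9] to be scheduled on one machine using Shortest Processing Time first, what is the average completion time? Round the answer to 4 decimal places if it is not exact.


Sort jobs by processing time (SPT order): [1, 9, 10, 15]
Compute completion times sequentially:
  Job 1: processing = 1, completes at 1
  Job 2: processing = 9, completes at 10
  Job 3: processing = 10, completes at 20
  Job 4: processing = 15, completes at 35
Sum of completion times = 66
Average completion time = 66/4 = 16.5

16.5


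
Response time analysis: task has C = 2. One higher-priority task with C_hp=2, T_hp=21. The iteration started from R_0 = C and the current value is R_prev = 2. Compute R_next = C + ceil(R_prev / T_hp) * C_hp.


R_next = C + ceil(R_prev / T_hp) * C_hp
ceil(2 / 21) = ceil(0.0952) = 1
Interference = 1 * 2 = 2
R_next = 2 + 2 = 4

4


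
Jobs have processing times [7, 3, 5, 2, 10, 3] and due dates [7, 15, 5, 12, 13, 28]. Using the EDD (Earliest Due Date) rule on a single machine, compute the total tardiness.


Sort by due date (EDD order): [(5, 5), (7, 7), (2, 12), (10, 13), (3, 15), (3, 28)]
Compute completion times and tardiness:
  Job 1: p=5, d=5, C=5, tardiness=max(0,5-5)=0
  Job 2: p=7, d=7, C=12, tardiness=max(0,12-7)=5
  Job 3: p=2, d=12, C=14, tardiness=max(0,14-12)=2
  Job 4: p=10, d=13, C=24, tardiness=max(0,24-13)=11
  Job 5: p=3, d=15, C=27, tardiness=max(0,27-15)=12
  Job 6: p=3, d=28, C=30, tardiness=max(0,30-28)=2
Total tardiness = 32

32


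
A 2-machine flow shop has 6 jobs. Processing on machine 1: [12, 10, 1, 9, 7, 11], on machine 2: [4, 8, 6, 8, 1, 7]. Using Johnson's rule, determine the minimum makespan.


Apply Johnson's rule:
  Group 1 (a <= b): [(3, 1, 6)]
  Group 2 (a > b): [(2, 10, 8), (4, 9, 8), (6, 11, 7), (1, 12, 4), (5, 7, 1)]
Optimal job order: [3, 2, 4, 6, 1, 5]
Schedule:
  Job 3: M1 done at 1, M2 done at 7
  Job 2: M1 done at 11, M2 done at 19
  Job 4: M1 done at 20, M2 done at 28
  Job 6: M1 done at 31, M2 done at 38
  Job 1: M1 done at 43, M2 done at 47
  Job 5: M1 done at 50, M2 done at 51
Makespan = 51

51


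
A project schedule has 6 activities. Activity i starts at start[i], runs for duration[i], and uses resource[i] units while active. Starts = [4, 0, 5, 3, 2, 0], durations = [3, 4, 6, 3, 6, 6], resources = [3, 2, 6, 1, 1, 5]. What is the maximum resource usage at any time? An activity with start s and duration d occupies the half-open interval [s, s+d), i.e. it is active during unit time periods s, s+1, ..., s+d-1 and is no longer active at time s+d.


Each activity i is active on [start_i, start_i + duration_i).
Compute total resource usage per time slot:
  t=0: active resources = [2, 5], total = 7
  t=1: active resources = [2, 5], total = 7
  t=2: active resources = [2, 1, 5], total = 8
  t=3: active resources = [2, 1, 1, 5], total = 9
  t=4: active resources = [3, 1, 1, 5], total = 10
  t=5: active resources = [3, 6, 1, 1, 5], total = 16
  t=6: active resources = [3, 6, 1], total = 10
  t=7: active resources = [6, 1], total = 7
  t=8: active resources = [6], total = 6
  t=9: active resources = [6], total = 6
  t=10: active resources = [6], total = 6
Peak resource demand = 16

16


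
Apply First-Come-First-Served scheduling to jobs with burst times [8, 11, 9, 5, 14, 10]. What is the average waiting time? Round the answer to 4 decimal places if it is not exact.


FCFS order (as given): [8, 11, 9, 5, 14, 10]
Waiting times:
  Job 1: wait = 0
  Job 2: wait = 8
  Job 3: wait = 19
  Job 4: wait = 28
  Job 5: wait = 33
  Job 6: wait = 47
Sum of waiting times = 135
Average waiting time = 135/6 = 22.5

22.5


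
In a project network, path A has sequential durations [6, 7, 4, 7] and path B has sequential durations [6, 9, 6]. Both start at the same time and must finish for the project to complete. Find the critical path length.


Path A total = 6 + 7 + 4 + 7 = 24
Path B total = 6 + 9 + 6 = 21
Critical path = longest path = max(24, 21) = 24

24


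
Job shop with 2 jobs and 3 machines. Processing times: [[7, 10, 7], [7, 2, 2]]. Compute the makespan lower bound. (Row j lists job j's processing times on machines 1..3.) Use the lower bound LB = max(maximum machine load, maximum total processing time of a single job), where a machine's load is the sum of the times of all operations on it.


Machine loads:
  Machine 1: 7 + 7 = 14
  Machine 2: 10 + 2 = 12
  Machine 3: 7 + 2 = 9
Max machine load = 14
Job totals:
  Job 1: 24
  Job 2: 11
Max job total = 24
Lower bound = max(14, 24) = 24

24


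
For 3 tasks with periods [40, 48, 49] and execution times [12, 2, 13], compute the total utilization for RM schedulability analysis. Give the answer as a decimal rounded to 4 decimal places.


Compute individual utilizations (exact fractions):
  Task 1: C/T = 12/40 = 3/10 (approx. 0.3)
  Task 2: C/T = 2/48 = 1/24 (approx. 0.0417)
  Task 3: C/T = 13/49 (approx. 0.2653)
Total utilization U = 3/10 + 1/24 + 13/49 = 3569/5880
Rounded to 4 decimal places: U = 0.6070
RM (Liu & Layland) bound for 3 tasks = 0.779763; compare with U = 3569/5880 (approx. 0.606973)
U <= bound, so schedulable by RM sufficient condition.

0.6070


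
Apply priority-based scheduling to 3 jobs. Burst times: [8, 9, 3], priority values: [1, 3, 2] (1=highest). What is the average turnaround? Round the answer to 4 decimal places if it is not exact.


Sort by priority (ascending = highest first):
Order: [(1, 8), (2, 3), (3, 9)]
Completion times:
  Priority 1, burst=8, C=8
  Priority 2, burst=3, C=11
  Priority 3, burst=9, C=20
Average turnaround = 39/3 = 13.0

13.0


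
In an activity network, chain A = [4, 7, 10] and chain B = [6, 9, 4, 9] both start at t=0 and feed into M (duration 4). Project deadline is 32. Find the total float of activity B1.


Forward pass: ES(B1) = sum of predecessors on chain B = 0
EF = ES + duration = 0 + 6 = 6
Backward pass: LF(M) = deadline = 32; LS(M) = 32 - 4 = 28
LF(B1) = LS(M) - sum(successors on chain B) = 28 - 22 = 6
LS = LF - duration = 6 - 6 = 0
Total float = LS - ES = 0 - 0 = 0

0


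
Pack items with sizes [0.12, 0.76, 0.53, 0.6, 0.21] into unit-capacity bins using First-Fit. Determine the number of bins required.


Place items sequentially using First-Fit:
  Item 0.12 -> new Bin 1
  Item 0.76 -> Bin 1 (now 0.88)
  Item 0.53 -> new Bin 2
  Item 0.6 -> new Bin 3
  Item 0.21 -> Bin 2 (now 0.74)
Total bins used = 3

3


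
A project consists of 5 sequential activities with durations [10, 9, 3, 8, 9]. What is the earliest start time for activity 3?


Activity 3 starts after activities 1 through 2 complete.
Predecessor durations: [10, 9]
ES = 10 + 9 = 19

19


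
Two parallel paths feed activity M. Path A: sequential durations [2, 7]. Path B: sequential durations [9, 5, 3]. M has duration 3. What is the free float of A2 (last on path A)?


ES(A2) = sum of predecessors on chain A = 2
EF(A2) = ES + duration = 2 + 7 = 9
Successor of A2 is M. ES(M) = max(sum(A), sum(B)) = max(9, 17) = 17
Free float = ES(successor) - EF(current) = 17 - 9 = 8

8


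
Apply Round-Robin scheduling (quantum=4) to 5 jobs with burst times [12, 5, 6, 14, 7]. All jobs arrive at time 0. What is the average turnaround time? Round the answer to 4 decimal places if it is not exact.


Time quantum = 4
Execution trace:
  J1 runs 4 units, time = 4
  J2 runs 4 units, time = 8
  J3 runs 4 units, time = 12
  J4 runs 4 units, time = 16
  J5 runs 4 units, time = 20
  J1 runs 4 units, time = 24
  J2 runs 1 units, time = 25
  J3 runs 2 units, time = 27
  J4 runs 4 units, time = 31
  J5 runs 3 units, time = 34
  J1 runs 4 units, time = 38
  J4 runs 4 units, time = 42
  J4 runs 2 units, time = 44
Finish times: [38, 25, 27, 44, 34]
Average turnaround = 168/5 = 33.6

33.6


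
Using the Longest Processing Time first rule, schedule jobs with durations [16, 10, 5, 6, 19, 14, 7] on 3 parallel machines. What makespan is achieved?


Sort jobs in decreasing order (LPT): [19, 16, 14, 10, 7, 6, 5]
Assign each job to the least loaded machine:
  Machine 1: jobs [19, 6], load = 25
  Machine 2: jobs [16, 7, 5], load = 28
  Machine 3: jobs [14, 10], load = 24
Makespan = max load = 28

28


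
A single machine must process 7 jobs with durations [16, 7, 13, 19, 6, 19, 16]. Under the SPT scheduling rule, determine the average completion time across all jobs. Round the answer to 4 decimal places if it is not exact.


Sort jobs by processing time (SPT order): [6, 7, 13, 16, 16, 19, 19]
Compute completion times sequentially:
  Job 1: processing = 6, completes at 6
  Job 2: processing = 7, completes at 13
  Job 3: processing = 13, completes at 26
  Job 4: processing = 16, completes at 42
  Job 5: processing = 16, completes at 58
  Job 6: processing = 19, completes at 77
  Job 7: processing = 19, completes at 96
Sum of completion times = 318
Average completion time = 318/7 = 45.4286

45.4286
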